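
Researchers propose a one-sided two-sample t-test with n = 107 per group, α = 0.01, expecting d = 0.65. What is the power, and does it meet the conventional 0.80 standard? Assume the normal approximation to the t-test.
Power ≈ 0.99; the study is adequately powered (power ≥ 0.80)

Power calculation (two-sample t-test, normal approximation):
z_β = d · √(n/2) - z_α
z_β = 0.65 · √(107/2) - 2.326
z_β = 0.65 · 7.314 - 2.326
z_β = 2.428

Power = Φ(z_β) = Φ(2.428) ≈ 0.992

Effect size d = 0.65 is medium by Cohen's convention (0.2/0.5/0.8).

Threshold: power ≥ 0.80 is conventionally adequate.
Power ≈ 0.99 → the study is adequately powered (power ≥ 0.80).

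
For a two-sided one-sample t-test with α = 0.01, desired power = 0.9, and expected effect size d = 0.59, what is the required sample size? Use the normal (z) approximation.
n = 43

Sample size formula (one-sample t-test, normal approximation):
n = ((z_{α/2} + z_β) / d)²

z_{α/2} = 2.576 (for α = 0.01, two-sided)
z_β = 1.282 (for power = 0.9)
d = 0.59

n = ((2.576 + 1.282) / 0.59)²
n = (6.539)²
n ≈ 42.76
Round up to the next whole number: n = 43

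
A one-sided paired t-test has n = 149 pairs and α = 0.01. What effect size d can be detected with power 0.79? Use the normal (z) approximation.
d ≈ 0.26

Minimum detectable effect (paired t-test, normal approximation):
d = (z_α + z_β) / √n
d = (2.326 + 0.806) / √149
d = 3.133 / 12.207
d ≈ 0.26

By Cohen's convention (0.2 small / 0.5 medium / 0.8 large): small effect.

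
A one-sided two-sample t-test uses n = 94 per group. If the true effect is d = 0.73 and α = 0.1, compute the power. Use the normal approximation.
Power ≈ 1.00

Power calculation (two-sample t-test, normal approximation):
z_β = d · √(n/2) - z_α
z_β = 0.73 · √(94/2) - 1.282
z_β = 0.73 · 6.856 - 1.282
z_β = 3.723

Power = Φ(z_β) = Φ(3.723) ≈ 1.000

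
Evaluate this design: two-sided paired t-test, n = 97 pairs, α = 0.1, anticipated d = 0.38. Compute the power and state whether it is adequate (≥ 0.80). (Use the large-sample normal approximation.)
Power ≈ 0.98; the study is adequately powered (power ≥ 0.80)

Power calculation (paired t-test, normal approximation):
z_β = d · √n - z_{α/2}
z_β = 0.38 · √97 - 1.645
z_β = 0.38 · 9.849 - 1.645
z_β = 2.098

Power = Φ(z_β) = Φ(2.098) ≈ 0.982

Effect size d = 0.38 is small by Cohen's convention (0.2/0.5/0.8).

Threshold: power ≥ 0.80 is conventionally adequate.
Power ≈ 0.98 → the study is adequately powered (power ≥ 0.80).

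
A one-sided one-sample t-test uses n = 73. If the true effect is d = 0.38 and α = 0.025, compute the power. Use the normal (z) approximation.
Power ≈ 0.90

Power calculation (one-sample t-test, normal approximation):
z_β = d · √n - z_α
z_β = 0.38 · √73 - 1.960
z_β = 0.38 · 8.544 - 1.960
z_β = 1.287

Power = Φ(z_β) = Φ(1.287) ≈ 0.901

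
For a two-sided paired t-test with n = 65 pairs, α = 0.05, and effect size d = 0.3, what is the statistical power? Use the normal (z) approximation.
Power ≈ 0.68

Power calculation (paired t-test, normal approximation):
z_β = d · √n - z_{α/2}
z_β = 0.3 · √65 - 1.960
z_β = 0.3 · 8.062 - 1.960
z_β = 0.459

Power = Φ(z_β) = Φ(0.459) ≈ 0.677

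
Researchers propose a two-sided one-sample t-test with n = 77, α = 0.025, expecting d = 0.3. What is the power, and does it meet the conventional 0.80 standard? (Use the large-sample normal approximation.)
Power ≈ 0.65; the study is underpowered (power < 0.80)

Power calculation (one-sample t-test, normal approximation):
z_β = d · √n - z_{α/2}
z_β = 0.3 · √77 - 2.241
z_β = 0.3 · 8.775 - 2.241
z_β = 0.391

Power = Φ(z_β) = Φ(0.391) ≈ 0.652

Effect size d = 0.3 is small by Cohen's convention (0.2/0.5/0.8).

Threshold: power ≥ 0.80 is conventionally adequate.
Power ≈ 0.65 → the study is underpowered (power < 0.80).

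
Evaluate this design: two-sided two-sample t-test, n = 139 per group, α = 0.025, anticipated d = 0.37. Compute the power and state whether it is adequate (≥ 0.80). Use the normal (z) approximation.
Power ≈ 0.80; the study is adequately powered (power ≥ 0.80)

Power calculation (two-sample t-test, normal approximation):
z_β = d · √(n/2) - z_{α/2}
z_β = 0.37 · √(139/2) - 2.241
z_β = 0.37 · 8.337 - 2.241
z_β = 0.843

Power = Φ(z_β) = Φ(0.843) ≈ 0.800

Effect size d = 0.37 is small by Cohen's convention (0.2/0.5/0.8).

Threshold: power ≥ 0.80 is conventionally adequate.
Power ≈ 0.80 → the study is adequately powered (power ≥ 0.80).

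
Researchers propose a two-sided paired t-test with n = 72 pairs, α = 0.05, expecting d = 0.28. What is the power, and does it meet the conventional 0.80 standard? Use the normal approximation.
Power ≈ 0.66; the study is underpowered (power < 0.80)

Power calculation (paired t-test, normal approximation):
z_β = d · √n - z_{α/2}
z_β = 0.28 · √72 - 1.960
z_β = 0.28 · 8.485 - 1.960
z_β = 0.416

Power = Φ(z_β) = Φ(0.416) ≈ 0.661

Effect size d = 0.28 is small by Cohen's convention (0.2/0.5/0.8).

Threshold: power ≥ 0.80 is conventionally adequate.
Power ≈ 0.66 → the study is underpowered (power < 0.80).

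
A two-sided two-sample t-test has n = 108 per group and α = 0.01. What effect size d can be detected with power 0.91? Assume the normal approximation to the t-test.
d ≈ 0.53

Minimum detectable effect (two-sample t-test, normal approximation):
d = (z_{α/2} + z_β) / √(n/2)
d = (2.576 + 1.341) / √(108/2)
d = 3.917 / 7.348
d ≈ 0.53

By Cohen's convention (0.2 small / 0.5 medium / 0.8 large): medium effect.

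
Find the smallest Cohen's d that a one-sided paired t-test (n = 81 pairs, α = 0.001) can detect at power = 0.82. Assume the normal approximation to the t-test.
d ≈ 0.45

Minimum detectable effect (paired t-test, normal approximation):
d = (z_α + z_β) / √n
d = (3.090 + 0.915) / √81
d = 4.006 / 9.000
d ≈ 0.45

By Cohen's convention (0.2 small / 0.5 medium / 0.8 large): small effect.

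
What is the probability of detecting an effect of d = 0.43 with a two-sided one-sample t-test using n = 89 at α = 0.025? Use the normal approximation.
Power ≈ 0.97

Power calculation (one-sample t-test, normal approximation):
z_β = d · √n - z_{α/2}
z_β = 0.43 · √89 - 2.241
z_β = 0.43 · 9.434 - 2.241
z_β = 1.815

Power = Φ(z_β) = Φ(1.815) ≈ 0.965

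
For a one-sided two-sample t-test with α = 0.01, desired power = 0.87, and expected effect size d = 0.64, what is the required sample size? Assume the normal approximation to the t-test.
n = 59 per group

Sample size formula (two-sample t-test, normal approximation):
n = 2 · ((z_α + z_β) / d)²

z_α = 2.326 (for α = 0.01, one-sided)
z_β = 1.126 (for power = 0.87)
d = 0.64

n = 2 · ((2.326 + 1.126) / 0.64)²
n = 2 · (5.394)²
n ≈ 58.19
Round up to the next whole number: n = 59 per group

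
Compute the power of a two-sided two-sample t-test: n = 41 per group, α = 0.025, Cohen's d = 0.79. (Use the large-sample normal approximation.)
Power ≈ 0.91

Power calculation (two-sample t-test, normal approximation):
z_β = d · √(n/2) - z_{α/2}
z_β = 0.79 · √(41/2) - 2.241
z_β = 0.79 · 4.528 - 2.241
z_β = 1.335

Power = Φ(z_β) = Φ(1.335) ≈ 0.909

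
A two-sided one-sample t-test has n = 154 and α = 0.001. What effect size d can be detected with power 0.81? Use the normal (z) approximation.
d ≈ 0.34

Minimum detectable effect (one-sample t-test, normal approximation):
d = (z_{α/2} + z_β) / √n
d = (3.291 + 0.878) / √154
d = 4.168 / 12.410
d ≈ 0.34

By Cohen's convention (0.2 small / 0.5 medium / 0.8 large): small effect.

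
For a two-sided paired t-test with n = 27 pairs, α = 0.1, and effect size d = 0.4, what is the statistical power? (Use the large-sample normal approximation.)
Power ≈ 0.67

Power calculation (paired t-test, normal approximation):
z_β = d · √n - z_{α/2}
z_β = 0.4 · √27 - 1.645
z_β = 0.4 · 5.196 - 1.645
z_β = 0.434

Power = Φ(z_β) = Φ(0.434) ≈ 0.668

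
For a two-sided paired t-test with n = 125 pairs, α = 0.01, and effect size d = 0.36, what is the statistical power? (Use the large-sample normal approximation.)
Power ≈ 0.93

Power calculation (paired t-test, normal approximation):
z_β = d · √n - z_{α/2}
z_β = 0.36 · √125 - 2.576
z_β = 0.36 · 11.180 - 2.576
z_β = 1.449

Power = Φ(z_β) = Φ(1.449) ≈ 0.926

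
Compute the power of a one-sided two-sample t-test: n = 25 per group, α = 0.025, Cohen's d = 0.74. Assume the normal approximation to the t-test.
Power ≈ 0.74

Power calculation (two-sample t-test, normal approximation):
z_β = d · √(n/2) - z_α
z_β = 0.74 · √(25/2) - 1.960
z_β = 0.74 · 3.536 - 1.960
z_β = 0.656

Power = Φ(z_β) = Φ(0.656) ≈ 0.744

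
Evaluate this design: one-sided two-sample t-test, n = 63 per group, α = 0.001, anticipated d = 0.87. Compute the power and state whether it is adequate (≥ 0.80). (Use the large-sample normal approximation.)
Power ≈ 0.96; the study is adequately powered (power ≥ 0.80)

Power calculation (two-sample t-test, normal approximation):
z_β = d · √(n/2) - z_α
z_β = 0.87 · √(63/2) - 3.090
z_β = 0.87 · 5.612 - 3.090
z_β = 1.793

Power = Φ(z_β) = Φ(1.793) ≈ 0.963

Effect size d = 0.87 is large by Cohen's convention (0.2/0.5/0.8).

Threshold: power ≥ 0.80 is conventionally adequate.
Power ≈ 0.96 → the study is adequately powered (power ≥ 0.80).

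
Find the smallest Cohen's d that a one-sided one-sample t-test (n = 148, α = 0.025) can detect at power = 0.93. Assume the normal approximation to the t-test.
d ≈ 0.28

Minimum detectable effect (one-sample t-test, normal approximation):
d = (z_α + z_β) / √n
d = (1.960 + 1.476) / √148
d = 3.436 / 12.166
d ≈ 0.28

By Cohen's convention (0.2 small / 0.5 medium / 0.8 large): small effect.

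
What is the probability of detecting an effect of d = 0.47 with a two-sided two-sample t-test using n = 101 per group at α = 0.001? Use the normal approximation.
Power ≈ 0.52

Power calculation (two-sample t-test, normal approximation):
z_β = d · √(n/2) - z_{α/2}
z_β = 0.47 · √(101/2) - 3.291
z_β = 0.47 · 7.106 - 3.291
z_β = 0.049

Power = Φ(z_β) = Φ(0.049) ≈ 0.520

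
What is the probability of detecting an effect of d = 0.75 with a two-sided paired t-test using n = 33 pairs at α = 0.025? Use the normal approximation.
Power ≈ 0.98

Power calculation (paired t-test, normal approximation):
z_β = d · √n - z_{α/2}
z_β = 0.75 · √33 - 2.241
z_β = 0.75 · 5.745 - 2.241
z_β = 2.067

Power = Φ(z_β) = Φ(2.067) ≈ 0.981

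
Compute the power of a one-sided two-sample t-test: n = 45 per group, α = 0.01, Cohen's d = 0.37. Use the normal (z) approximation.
Power ≈ 0.28

Power calculation (two-sample t-test, normal approximation):
z_β = d · √(n/2) - z_α
z_β = 0.37 · √(45/2) - 2.326
z_β = 0.37 · 4.743 - 2.326
z_β = -0.571

Power = Φ(z_β) = Φ(-0.571) ≈ 0.284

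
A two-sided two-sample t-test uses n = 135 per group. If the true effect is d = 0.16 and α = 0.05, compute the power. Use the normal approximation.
Power ≈ 0.26

Power calculation (two-sample t-test, normal approximation):
z_β = d · √(n/2) - z_{α/2}
z_β = 0.16 · √(135/2) - 1.960
z_β = 0.16 · 8.216 - 1.960
z_β = -0.645

Power = Φ(z_β) = Φ(-0.645) ≈ 0.259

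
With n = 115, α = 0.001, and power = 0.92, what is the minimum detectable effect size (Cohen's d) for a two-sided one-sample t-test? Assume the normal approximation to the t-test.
d ≈ 0.44

Minimum detectable effect (one-sample t-test, normal approximation):
d = (z_{α/2} + z_β) / √n
d = (3.291 + 1.405) / √115
d = 4.696 / 10.724
d ≈ 0.44

By Cohen's convention (0.2 small / 0.5 medium / 0.8 large): small effect.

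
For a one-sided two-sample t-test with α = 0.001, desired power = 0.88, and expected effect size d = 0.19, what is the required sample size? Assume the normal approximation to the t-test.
n = 1008 per group

Sample size formula (two-sample t-test, normal approximation):
n = 2 · ((z_α + z_β) / d)²

z_α = 3.090 (for α = 0.001, one-sided)
z_β = 1.175 (for power = 0.88)
d = 0.19

n = 2 · ((3.090 + 1.175) / 0.19)²
n = 2 · (22.447)²
n ≈ 1007.74
Round up to the next whole number: n = 1008 per group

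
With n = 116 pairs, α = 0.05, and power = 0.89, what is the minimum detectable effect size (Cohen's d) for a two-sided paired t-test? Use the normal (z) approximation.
d ≈ 0.30

Minimum detectable effect (paired t-test, normal approximation):
d = (z_{α/2} + z_β) / √n
d = (1.960 + 1.227) / √116
d = 3.186 / 10.770
d ≈ 0.30

By Cohen's convention (0.2 small / 0.5 medium / 0.8 large): small effect.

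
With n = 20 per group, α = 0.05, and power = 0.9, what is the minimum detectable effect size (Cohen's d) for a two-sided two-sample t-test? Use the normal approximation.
d ≈ 1.03

Minimum detectable effect (two-sample t-test, normal approximation):
d = (z_{α/2} + z_β) / √(n/2)
d = (1.960 + 1.282) / √(20/2)
d = 3.242 / 3.162
d ≈ 1.03

By Cohen's convention (0.2 small / 0.5 medium / 0.8 large): large effect.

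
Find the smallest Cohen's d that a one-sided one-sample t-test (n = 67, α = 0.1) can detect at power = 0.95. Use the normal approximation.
d ≈ 0.36

Minimum detectable effect (one-sample t-test, normal approximation):
d = (z_α + z_β) / √n
d = (1.282 + 1.645) / √67
d = 2.926 / 8.185
d ≈ 0.36

By Cohen's convention (0.2 small / 0.5 medium / 0.8 large): small effect.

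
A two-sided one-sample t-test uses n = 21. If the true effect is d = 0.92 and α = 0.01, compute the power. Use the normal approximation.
Power ≈ 0.95

Power calculation (one-sample t-test, normal approximation):
z_β = d · √n - z_{α/2}
z_β = 0.92 · √21 - 2.576
z_β = 0.92 · 4.583 - 2.576
z_β = 1.640

Power = Φ(z_β) = Φ(1.640) ≈ 0.950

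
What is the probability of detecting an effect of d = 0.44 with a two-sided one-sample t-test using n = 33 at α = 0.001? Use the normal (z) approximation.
Power ≈ 0.22

Power calculation (one-sample t-test, normal approximation):
z_β = d · √n - z_{α/2}
z_β = 0.44 · √33 - 3.291
z_β = 0.44 · 5.745 - 3.291
z_β = -0.763

Power = Φ(z_β) = Φ(-0.763) ≈ 0.223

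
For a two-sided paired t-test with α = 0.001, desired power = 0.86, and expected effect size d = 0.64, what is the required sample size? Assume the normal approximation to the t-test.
n = 47 pairs

Sample size formula (paired t-test, normal approximation):
n = ((z_{α/2} + z_β) / d)²

z_{α/2} = 3.291 (for α = 0.001, two-sided)
z_β = 1.080 (for power = 0.86)
d = 0.64

n = ((3.291 + 1.080) / 0.64)²
n = (6.830)²
n ≈ 46.65
Round up to the next whole number: n = 47 pairs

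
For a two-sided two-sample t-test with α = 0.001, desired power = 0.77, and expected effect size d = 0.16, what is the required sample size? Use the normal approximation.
n = 1269 per group

Sample size formula (two-sample t-test, normal approximation):
n = 2 · ((z_{α/2} + z_β) / d)²

z_{α/2} = 3.291 (for α = 0.001, two-sided)
z_β = 0.739 (for power = 0.77)
d = 0.16

n = 2 · ((3.291 + 0.739) / 0.16)²
n = 2 · (25.188)²
n ≈ 1268.87
Round up to the next whole number: n = 1269 per group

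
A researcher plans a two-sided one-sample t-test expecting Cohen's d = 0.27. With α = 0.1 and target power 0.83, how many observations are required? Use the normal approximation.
n = 93

Sample size formula (one-sample t-test, normal approximation):
n = ((z_{α/2} + z_β) / d)²

z_{α/2} = 1.645 (for α = 0.1, two-sided)
z_β = 0.954 (for power = 0.83)
d = 0.27

n = ((1.645 + 0.954) / 0.27)²
n = (9.626)²
n ≈ 92.66
Round up to the next whole number: n = 93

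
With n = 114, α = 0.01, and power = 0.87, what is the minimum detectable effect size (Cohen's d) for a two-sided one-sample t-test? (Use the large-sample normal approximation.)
d ≈ 0.35

Minimum detectable effect (one-sample t-test, normal approximation):
d = (z_{α/2} + z_β) / √n
d = (2.576 + 1.126) / √114
d = 3.702 / 10.677
d ≈ 0.35

By Cohen's convention (0.2 small / 0.5 medium / 0.8 large): small effect.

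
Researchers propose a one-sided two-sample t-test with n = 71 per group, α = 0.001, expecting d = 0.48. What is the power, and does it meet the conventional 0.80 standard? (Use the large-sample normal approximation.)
Power ≈ 0.41; the study is underpowered (power < 0.80)

Power calculation (two-sample t-test, normal approximation):
z_β = d · √(n/2) - z_α
z_β = 0.48 · √(71/2) - 3.090
z_β = 0.48 · 5.958 - 3.090
z_β = -0.230

Power = Φ(z_β) = Φ(-0.230) ≈ 0.409

Effect size d = 0.48 is small by Cohen's convention (0.2/0.5/0.8).

Threshold: power ≥ 0.80 is conventionally adequate.
Power ≈ 0.41 → the study is underpowered (power < 0.80).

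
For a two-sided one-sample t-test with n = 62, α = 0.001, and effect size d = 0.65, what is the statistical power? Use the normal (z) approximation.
Power ≈ 0.97

Power calculation (one-sample t-test, normal approximation):
z_β = d · √n - z_{α/2}
z_β = 0.65 · √62 - 3.291
z_β = 0.65 · 7.874 - 3.291
z_β = 1.828

Power = Φ(z_β) = Φ(1.828) ≈ 0.966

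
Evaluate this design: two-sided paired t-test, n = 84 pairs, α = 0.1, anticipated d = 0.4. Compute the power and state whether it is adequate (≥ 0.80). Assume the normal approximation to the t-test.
Power ≈ 0.98; the study is adequately powered (power ≥ 0.80)

Power calculation (paired t-test, normal approximation):
z_β = d · √n - z_{α/2}
z_β = 0.4 · √84 - 1.645
z_β = 0.4 · 9.165 - 1.645
z_β = 2.021

Power = Φ(z_β) = Φ(2.021) ≈ 0.978

Effect size d = 0.4 is small by Cohen's convention (0.2/0.5/0.8).

Threshold: power ≥ 0.80 is conventionally adequate.
Power ≈ 0.98 → the study is adequately powered (power ≥ 0.80).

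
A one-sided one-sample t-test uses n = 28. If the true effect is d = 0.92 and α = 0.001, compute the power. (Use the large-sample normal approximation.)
Power ≈ 0.96

Power calculation (one-sample t-test, normal approximation):
z_β = d · √n - z_α
z_β = 0.92 · √28 - 3.090
z_β = 0.92 · 5.292 - 3.090
z_β = 1.778

Power = Φ(z_β) = Φ(1.778) ≈ 0.962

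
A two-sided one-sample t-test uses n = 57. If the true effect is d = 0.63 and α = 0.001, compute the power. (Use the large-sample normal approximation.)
Power ≈ 0.93

Power calculation (one-sample t-test, normal approximation):
z_β = d · √n - z_{α/2}
z_β = 0.63 · √57 - 3.291
z_β = 0.63 · 7.550 - 3.291
z_β = 1.466

Power = Φ(z_β) = Φ(1.466) ≈ 0.929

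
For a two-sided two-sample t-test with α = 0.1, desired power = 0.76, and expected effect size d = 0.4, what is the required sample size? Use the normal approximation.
n = 70 per group

Sample size formula (two-sample t-test, normal approximation):
n = 2 · ((z_{α/2} + z_β) / d)²

z_{α/2} = 1.645 (for α = 0.1, two-sided)
z_β = 0.706 (for power = 0.76)
d = 0.4

n = 2 · ((1.645 + 0.706) / 0.4)²
n = 2 · (5.878)²
n ≈ 69.10
Round up to the next whole number: n = 70 per group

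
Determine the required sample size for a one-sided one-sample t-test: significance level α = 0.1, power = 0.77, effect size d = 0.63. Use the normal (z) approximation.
n = 11

Sample size formula (one-sample t-test, normal approximation):
n = ((z_α + z_β) / d)²

z_α = 1.282 (for α = 0.1, one-sided)
z_β = 0.739 (for power = 0.77)
d = 0.63

n = ((1.282 + 0.739) / 0.63)²
n = (3.208)²
n ≈ 10.29
Round up to the next whole number: n = 11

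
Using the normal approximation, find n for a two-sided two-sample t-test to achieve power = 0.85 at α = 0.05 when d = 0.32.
n = 176 per group

Sample size formula (two-sample t-test, normal approximation):
n = 2 · ((z_{α/2} + z_β) / d)²

z_{α/2} = 1.960 (for α = 0.05, two-sided)
z_β = 1.036 (for power = 0.85)
d = 0.32

n = 2 · ((1.960 + 1.036) / 0.32)²
n = 2 · (9.363)²
n ≈ 175.33
Round up to the next whole number: n = 176 per group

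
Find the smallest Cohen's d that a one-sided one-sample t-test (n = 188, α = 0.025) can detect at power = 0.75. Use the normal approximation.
d ≈ 0.19

Minimum detectable effect (one-sample t-test, normal approximation):
d = (z_α + z_β) / √n
d = (1.960 + 0.674) / √188
d = 2.634 / 13.711
d ≈ 0.19

By Cohen's convention (0.2 small / 0.5 medium / 0.8 large): very small effect.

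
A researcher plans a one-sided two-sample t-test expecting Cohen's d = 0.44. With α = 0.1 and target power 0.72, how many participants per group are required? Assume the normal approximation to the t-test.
n = 36 per group

Sample size formula (two-sample t-test, normal approximation):
n = 2 · ((z_α + z_β) / d)²

z_α = 1.282 (for α = 0.1, one-sided)
z_β = 0.583 (for power = 0.72)
d = 0.44

n = 2 · ((1.282 + 0.583) / 0.44)²
n = 2 · (4.239)²
n ≈ 35.94
Round up to the next whole number: n = 36 per group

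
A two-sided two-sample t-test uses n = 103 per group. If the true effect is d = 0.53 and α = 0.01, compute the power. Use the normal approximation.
Power ≈ 0.89

Power calculation (two-sample t-test, normal approximation):
z_β = d · √(n/2) - z_{α/2}
z_β = 0.53 · √(103/2) - 2.576
z_β = 0.53 · 7.176 - 2.576
z_β = 1.228

Power = Φ(z_β) = Φ(1.228) ≈ 0.890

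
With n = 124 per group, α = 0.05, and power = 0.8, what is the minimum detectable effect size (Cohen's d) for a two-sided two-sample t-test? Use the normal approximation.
d ≈ 0.36

Minimum detectable effect (two-sample t-test, normal approximation):
d = (z_{α/2} + z_β) / √(n/2)
d = (1.960 + 0.842) / √(124/2)
d = 2.802 / 7.874
d ≈ 0.36

By Cohen's convention (0.2 small / 0.5 medium / 0.8 large): small effect.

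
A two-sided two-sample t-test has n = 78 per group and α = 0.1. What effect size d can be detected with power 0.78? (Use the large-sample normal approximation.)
d ≈ 0.39

Minimum detectable effect (two-sample t-test, normal approximation):
d = (z_{α/2} + z_β) / √(n/2)
d = (1.645 + 0.772) / √(78/2)
d = 2.417 / 6.245
d ≈ 0.39

By Cohen's convention (0.2 small / 0.5 medium / 0.8 large): small effect.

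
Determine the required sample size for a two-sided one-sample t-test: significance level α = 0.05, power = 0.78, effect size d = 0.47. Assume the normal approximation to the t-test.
n = 34

Sample size formula (one-sample t-test, normal approximation):
n = ((z_{α/2} + z_β) / d)²

z_{α/2} = 1.960 (for α = 0.05, two-sided)
z_β = 0.772 (for power = 0.78)
d = 0.47

n = ((1.960 + 0.772) / 0.47)²
n = (5.813)²
n ≈ 33.79
Round up to the next whole number: n = 34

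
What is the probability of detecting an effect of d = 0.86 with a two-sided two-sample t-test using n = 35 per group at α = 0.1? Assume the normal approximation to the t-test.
Power ≈ 0.97

Power calculation (two-sample t-test, normal approximation):
z_β = d · √(n/2) - z_{α/2}
z_β = 0.86 · √(35/2) - 1.645
z_β = 0.86 · 4.183 - 1.645
z_β = 1.953

Power = Φ(z_β) = Φ(1.953) ≈ 0.975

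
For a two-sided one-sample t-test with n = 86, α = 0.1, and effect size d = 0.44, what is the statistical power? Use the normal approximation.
Power ≈ 0.99

Power calculation (one-sample t-test, normal approximation):
z_β = d · √n - z_{α/2}
z_β = 0.44 · √86 - 1.645
z_β = 0.44 · 9.274 - 1.645
z_β = 2.436

Power = Φ(z_β) = Φ(2.436) ≈ 0.993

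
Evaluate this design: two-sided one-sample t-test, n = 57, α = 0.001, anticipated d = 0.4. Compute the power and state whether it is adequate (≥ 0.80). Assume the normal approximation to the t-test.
Power ≈ 0.39; the study is underpowered (power < 0.80)

Power calculation (one-sample t-test, normal approximation):
z_β = d · √n - z_{α/2}
z_β = 0.4 · √57 - 3.291
z_β = 0.4 · 7.550 - 3.291
z_β = -0.271

Power = Φ(z_β) = Φ(-0.271) ≈ 0.393

Effect size d = 0.4 is small by Cohen's convention (0.2/0.5/0.8).

Threshold: power ≥ 0.80 is conventionally adequate.
Power ≈ 0.39 → the study is underpowered (power < 0.80).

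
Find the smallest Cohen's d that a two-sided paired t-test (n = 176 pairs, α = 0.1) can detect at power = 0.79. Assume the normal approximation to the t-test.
d ≈ 0.18

Minimum detectable effect (paired t-test, normal approximation):
d = (z_{α/2} + z_β) / √n
d = (1.645 + 0.806) / √176
d = 2.451 / 13.266
d ≈ 0.18

By Cohen's convention (0.2 small / 0.5 medium / 0.8 large): very small effect.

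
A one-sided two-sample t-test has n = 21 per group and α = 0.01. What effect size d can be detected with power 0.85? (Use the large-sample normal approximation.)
d ≈ 1.04

Minimum detectable effect (two-sample t-test, normal approximation):
d = (z_α + z_β) / √(n/2)
d = (2.326 + 1.036) / √(21/2)
d = 3.363 / 3.240
d ≈ 1.04

By Cohen's convention (0.2 small / 0.5 medium / 0.8 large): large effect.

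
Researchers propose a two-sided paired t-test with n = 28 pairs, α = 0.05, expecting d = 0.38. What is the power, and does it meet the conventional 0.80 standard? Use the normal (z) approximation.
Power ≈ 0.52; the study is underpowered (power < 0.80)

Power calculation (paired t-test, normal approximation):
z_β = d · √n - z_{α/2}
z_β = 0.38 · √28 - 1.960
z_β = 0.38 · 5.292 - 1.960
z_β = 0.051

Power = Φ(z_β) = Φ(0.051) ≈ 0.520

Effect size d = 0.38 is small by Cohen's convention (0.2/0.5/0.8).

Threshold: power ≥ 0.80 is conventionally adequate.
Power ≈ 0.52 → the study is underpowered (power < 0.80).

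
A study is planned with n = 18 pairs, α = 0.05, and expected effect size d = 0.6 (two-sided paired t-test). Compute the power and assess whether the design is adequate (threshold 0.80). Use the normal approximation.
Power ≈ 0.72; the study is underpowered (power < 0.80)

Power calculation (paired t-test, normal approximation):
z_β = d · √n - z_{α/2}
z_β = 0.6 · √18 - 1.960
z_β = 0.6 · 4.243 - 1.960
z_β = 0.586

Power = Φ(z_β) = Φ(0.586) ≈ 0.721

Effect size d = 0.6 is medium by Cohen's convention (0.2/0.5/0.8).

Threshold: power ≥ 0.80 is conventionally adequate.
Power ≈ 0.72 → the study is underpowered (power < 0.80).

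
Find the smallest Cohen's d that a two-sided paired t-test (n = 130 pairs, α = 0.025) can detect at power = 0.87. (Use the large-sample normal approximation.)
d ≈ 0.30

Minimum detectable effect (paired t-test, normal approximation):
d = (z_{α/2} + z_β) / √n
d = (2.241 + 1.126) / √130
d = 3.368 / 11.402
d ≈ 0.30

By Cohen's convention (0.2 small / 0.5 medium / 0.8 large): small effect.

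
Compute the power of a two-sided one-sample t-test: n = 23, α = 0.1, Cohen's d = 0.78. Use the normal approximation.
Power ≈ 0.98

Power calculation (one-sample t-test, normal approximation):
z_β = d · √n - z_{α/2}
z_β = 0.78 · √23 - 1.645
z_β = 0.78 · 4.796 - 1.645
z_β = 2.096

Power = Φ(z_β) = Φ(2.096) ≈ 0.982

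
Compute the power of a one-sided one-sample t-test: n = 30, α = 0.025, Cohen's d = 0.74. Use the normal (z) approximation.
Power ≈ 0.98

Power calculation (one-sample t-test, normal approximation):
z_β = d · √n - z_α
z_β = 0.74 · √30 - 1.960
z_β = 0.74 · 5.477 - 1.960
z_β = 2.093

Power = Φ(z_β) = Φ(2.093) ≈ 0.982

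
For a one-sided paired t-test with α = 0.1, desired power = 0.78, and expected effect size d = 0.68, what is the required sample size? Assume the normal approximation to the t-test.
n = 10 pairs

Sample size formula (paired t-test, normal approximation):
n = ((z_α + z_β) / d)²

z_α = 1.282 (for α = 0.1, one-sided)
z_β = 0.772 (for power = 0.78)
d = 0.68

n = ((1.282 + 0.772) / 0.68)²
n = (3.021)²
n ≈ 9.13
Round up to the next whole number: n = 10 pairs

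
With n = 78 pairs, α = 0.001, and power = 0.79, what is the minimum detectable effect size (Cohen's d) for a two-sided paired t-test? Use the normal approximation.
d ≈ 0.46

Minimum detectable effect (paired t-test, normal approximation):
d = (z_{α/2} + z_β) / √n
d = (3.291 + 0.806) / √78
d = 4.097 / 8.832
d ≈ 0.46

By Cohen's convention (0.2 small / 0.5 medium / 0.8 large): small effect.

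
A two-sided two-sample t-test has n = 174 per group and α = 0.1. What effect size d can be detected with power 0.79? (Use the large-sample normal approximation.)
d ≈ 0.26

Minimum detectable effect (two-sample t-test, normal approximation):
d = (z_{α/2} + z_β) / √(n/2)
d = (1.645 + 0.806) / √(174/2)
d = 2.451 / 9.327
d ≈ 0.26

By Cohen's convention (0.2 small / 0.5 medium / 0.8 large): small effect.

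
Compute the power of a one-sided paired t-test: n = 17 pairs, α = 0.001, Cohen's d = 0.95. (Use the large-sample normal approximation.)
Power ≈ 0.80

Power calculation (paired t-test, normal approximation):
z_β = d · √n - z_α
z_β = 0.95 · √17 - 3.090
z_β = 0.95 · 4.123 - 3.090
z_β = 0.827

Power = Φ(z_β) = Φ(0.827) ≈ 0.796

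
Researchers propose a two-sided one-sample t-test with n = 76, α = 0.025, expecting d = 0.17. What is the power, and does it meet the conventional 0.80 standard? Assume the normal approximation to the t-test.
Power ≈ 0.22; the study is underpowered (power < 0.80)

Power calculation (one-sample t-test, normal approximation):
z_β = d · √n - z_{α/2}
z_β = 0.17 · √76 - 2.241
z_β = 0.17 · 8.718 - 2.241
z_β = -0.759

Power = Φ(z_β) = Φ(-0.759) ≈ 0.224

Effect size d = 0.17 is very small by Cohen's convention (0.2/0.5/0.8).

Threshold: power ≥ 0.80 is conventionally adequate.
Power ≈ 0.22 → the study is underpowered (power < 0.80).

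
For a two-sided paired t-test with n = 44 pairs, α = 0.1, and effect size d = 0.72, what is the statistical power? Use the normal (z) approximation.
Power ≈ 1.00

Power calculation (paired t-test, normal approximation):
z_β = d · √n - z_{α/2}
z_β = 0.72 · √44 - 1.645
z_β = 0.72 · 6.633 - 1.645
z_β = 3.131

Power = Φ(z_β) = Φ(3.131) ≈ 0.999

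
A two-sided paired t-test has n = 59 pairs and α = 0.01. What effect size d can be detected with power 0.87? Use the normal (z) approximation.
d ≈ 0.48

Minimum detectable effect (paired t-test, normal approximation):
d = (z_{α/2} + z_β) / √n
d = (2.576 + 1.126) / √59
d = 3.702 / 7.681
d ≈ 0.48

By Cohen's convention (0.2 small / 0.5 medium / 0.8 large): small effect.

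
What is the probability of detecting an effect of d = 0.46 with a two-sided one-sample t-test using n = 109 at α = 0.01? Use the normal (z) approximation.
Power ≈ 0.99

Power calculation (one-sample t-test, normal approximation):
z_β = d · √n - z_{α/2}
z_β = 0.46 · √109 - 2.576
z_β = 0.46 · 10.440 - 2.576
z_β = 2.227

Power = Φ(z_β) = Φ(2.227) ≈ 0.987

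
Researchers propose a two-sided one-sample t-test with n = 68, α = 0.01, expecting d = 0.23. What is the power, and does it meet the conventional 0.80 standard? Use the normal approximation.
Power ≈ 0.25; the study is underpowered (power < 0.80)

Power calculation (one-sample t-test, normal approximation):
z_β = d · √n - z_{α/2}
z_β = 0.23 · √68 - 2.576
z_β = 0.23 · 8.246 - 2.576
z_β = -0.679

Power = Φ(z_β) = Φ(-0.679) ≈ 0.249

Effect size d = 0.23 is small by Cohen's convention (0.2/0.5/0.8).

Threshold: power ≥ 0.80 is conventionally adequate.
Power ≈ 0.25 → the study is underpowered (power < 0.80).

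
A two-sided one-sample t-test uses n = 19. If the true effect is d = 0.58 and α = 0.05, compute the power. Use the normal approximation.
Power ≈ 0.72

Power calculation (one-sample t-test, normal approximation):
z_β = d · √n - z_{α/2}
z_β = 0.58 · √19 - 1.960
z_β = 0.58 · 4.359 - 1.960
z_β = 0.568

Power = Φ(z_β) = Φ(0.568) ≈ 0.715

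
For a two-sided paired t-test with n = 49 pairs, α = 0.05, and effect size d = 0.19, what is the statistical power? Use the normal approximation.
Power ≈ 0.26

Power calculation (paired t-test, normal approximation):
z_β = d · √n - z_{α/2}
z_β = 0.19 · √49 - 1.960
z_β = 0.19 · 7.000 - 1.960
z_β = -0.630

Power = Φ(z_β) = Φ(-0.630) ≈ 0.264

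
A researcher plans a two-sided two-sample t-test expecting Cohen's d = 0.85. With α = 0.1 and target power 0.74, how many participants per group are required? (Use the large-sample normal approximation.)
n = 15 per group

Sample size formula (two-sample t-test, normal approximation):
n = 2 · ((z_{α/2} + z_β) / d)²

z_{α/2} = 1.645 (for α = 0.1, two-sided)
z_β = 0.643 (for power = 0.74)
d = 0.85

n = 2 · ((1.645 + 0.643) / 0.85)²
n = 2 · (2.692)²
n ≈ 14.49
Round up to the next whole number: n = 15 per group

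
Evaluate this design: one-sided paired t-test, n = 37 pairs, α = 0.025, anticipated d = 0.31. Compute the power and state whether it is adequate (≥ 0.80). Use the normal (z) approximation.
Power ≈ 0.47; the study is underpowered (power < 0.80)

Power calculation (paired t-test, normal approximation):
z_β = d · √n - z_α
z_β = 0.31 · √37 - 1.960
z_β = 0.31 · 6.083 - 1.960
z_β = -0.074

Power = Φ(z_β) = Φ(-0.074) ≈ 0.470

Effect size d = 0.31 is small by Cohen's convention (0.2/0.5/0.8).

Threshold: power ≥ 0.80 is conventionally adequate.
Power ≈ 0.47 → the study is underpowered (power < 0.80).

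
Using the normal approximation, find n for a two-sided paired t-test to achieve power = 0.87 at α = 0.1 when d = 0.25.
n = 123 pairs

Sample size formula (paired t-test, normal approximation):
n = ((z_{α/2} + z_β) / d)²

z_{α/2} = 1.645 (for α = 0.1, two-sided)
z_β = 1.126 (for power = 0.87)
d = 0.25

n = ((1.645 + 1.126) / 0.25)²
n = (11.084)²
n ≈ 122.86
Round up to the next whole number: n = 123 pairs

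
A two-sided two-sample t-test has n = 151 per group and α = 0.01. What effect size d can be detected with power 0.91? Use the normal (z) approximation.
d ≈ 0.45

Minimum detectable effect (two-sample t-test, normal approximation):
d = (z_{α/2} + z_β) / √(n/2)
d = (2.576 + 1.341) / √(151/2)
d = 3.917 / 8.689
d ≈ 0.45

By Cohen's convention (0.2 small / 0.5 medium / 0.8 large): small effect.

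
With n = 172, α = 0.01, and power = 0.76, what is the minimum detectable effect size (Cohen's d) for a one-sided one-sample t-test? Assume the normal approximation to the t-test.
d ≈ 0.23

Minimum detectable effect (one-sample t-test, normal approximation):
d = (z_α + z_β) / √n
d = (2.326 + 0.706) / √172
d = 3.033 / 13.115
d ≈ 0.23

By Cohen's convention (0.2 small / 0.5 medium / 0.8 large): small effect.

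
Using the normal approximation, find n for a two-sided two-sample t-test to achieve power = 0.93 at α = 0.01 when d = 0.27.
n = 451 per group

Sample size formula (two-sample t-test, normal approximation):
n = 2 · ((z_{α/2} + z_β) / d)²

z_{α/2} = 2.576 (for α = 0.01, two-sided)
z_β = 1.476 (for power = 0.93)
d = 0.27

n = 2 · ((2.576 + 1.476) / 0.27)²
n = 2 · (15.007)²
n ≈ 450.42
Round up to the next whole number: n = 451 per group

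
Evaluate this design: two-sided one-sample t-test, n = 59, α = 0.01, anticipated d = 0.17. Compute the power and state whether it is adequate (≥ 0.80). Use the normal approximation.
Power ≈ 0.10; the study is underpowered (power < 0.80)

Power calculation (one-sample t-test, normal approximation):
z_β = d · √n - z_{α/2}
z_β = 0.17 · √59 - 2.576
z_β = 0.17 · 7.681 - 2.576
z_β = -1.270

Power = Φ(z_β) = Φ(-1.270) ≈ 0.102

Effect size d = 0.17 is very small by Cohen's convention (0.2/0.5/0.8).

Threshold: power ≥ 0.80 is conventionally adequate.
Power ≈ 0.10 → the study is underpowered (power < 0.80).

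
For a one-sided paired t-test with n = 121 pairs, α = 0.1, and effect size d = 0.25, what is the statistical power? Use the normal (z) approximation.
Power ≈ 0.93

Power calculation (paired t-test, normal approximation):
z_β = d · √n - z_α
z_β = 0.25 · √121 - 1.282
z_β = 0.25 · 11.000 - 1.282
z_β = 1.468

Power = Φ(z_β) = Φ(1.468) ≈ 0.929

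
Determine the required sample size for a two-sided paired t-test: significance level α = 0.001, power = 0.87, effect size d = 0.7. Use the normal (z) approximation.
n = 40 pairs

Sample size formula (paired t-test, normal approximation):
n = ((z_{α/2} + z_β) / d)²

z_{α/2} = 3.291 (for α = 0.001, two-sided)
z_β = 1.126 (for power = 0.87)
d = 0.7

n = ((3.291 + 1.126) / 0.7)²
n = (6.310)²
n ≈ 39.82
Round up to the next whole number: n = 40 pairs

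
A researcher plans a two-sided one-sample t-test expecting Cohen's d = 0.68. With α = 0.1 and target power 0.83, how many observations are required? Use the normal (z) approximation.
n = 15

Sample size formula (one-sample t-test, normal approximation):
n = ((z_{α/2} + z_β) / d)²

z_{α/2} = 1.645 (for α = 0.1, two-sided)
z_β = 0.954 (for power = 0.83)
d = 0.68

n = ((1.645 + 0.954) / 0.68)²
n = (3.822)²
n ≈ 14.61
Round up to the next whole number: n = 15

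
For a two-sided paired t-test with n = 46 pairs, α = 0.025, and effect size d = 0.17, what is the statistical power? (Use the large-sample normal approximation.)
Power ≈ 0.14

Power calculation (paired t-test, normal approximation):
z_β = d · √n - z_{α/2}
z_β = 0.17 · √46 - 2.241
z_β = 0.17 · 6.782 - 2.241
z_β = -1.088

Power = Φ(z_β) = Φ(-1.088) ≈ 0.138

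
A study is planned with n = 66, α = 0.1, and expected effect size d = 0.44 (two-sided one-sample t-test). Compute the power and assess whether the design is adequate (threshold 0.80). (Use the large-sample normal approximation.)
Power ≈ 0.97; the study is adequately powered (power ≥ 0.80)

Power calculation (one-sample t-test, normal approximation):
z_β = d · √n - z_{α/2}
z_β = 0.44 · √66 - 1.645
z_β = 0.44 · 8.124 - 1.645
z_β = 1.930

Power = Φ(z_β) = Φ(1.930) ≈ 0.973

Effect size d = 0.44 is small by Cohen's convention (0.2/0.5/0.8).

Threshold: power ≥ 0.80 is conventionally adequate.
Power ≈ 0.97 → the study is adequately powered (power ≥ 0.80).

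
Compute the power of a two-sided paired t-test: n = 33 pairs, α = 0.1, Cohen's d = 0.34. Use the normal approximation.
Power ≈ 0.62

Power calculation (paired t-test, normal approximation):
z_β = d · √n - z_{α/2}
z_β = 0.34 · √33 - 1.645
z_β = 0.34 · 5.745 - 1.645
z_β = 0.308

Power = Φ(z_β) = Φ(0.308) ≈ 0.621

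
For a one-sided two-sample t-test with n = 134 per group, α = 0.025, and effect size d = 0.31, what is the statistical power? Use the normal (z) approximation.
Power ≈ 0.72

Power calculation (two-sample t-test, normal approximation):
z_β = d · √(n/2) - z_α
z_β = 0.31 · √(134/2) - 1.960
z_β = 0.31 · 8.185 - 1.960
z_β = 0.577

Power = Φ(z_β) = Φ(0.577) ≈ 0.718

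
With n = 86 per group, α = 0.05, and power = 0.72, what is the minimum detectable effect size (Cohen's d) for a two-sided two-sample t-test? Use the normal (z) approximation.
d ≈ 0.39

Minimum detectable effect (two-sample t-test, normal approximation):
d = (z_{α/2} + z_β) / √(n/2)
d = (1.960 + 0.583) / √(86/2)
d = 2.543 / 6.557
d ≈ 0.39

By Cohen's convention (0.2 small / 0.5 medium / 0.8 large): small effect.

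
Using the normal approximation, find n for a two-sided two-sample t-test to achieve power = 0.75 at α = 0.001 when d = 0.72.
n = 61 per group

Sample size formula (two-sample t-test, normal approximation):
n = 2 · ((z_{α/2} + z_β) / d)²

z_{α/2} = 3.291 (for α = 0.001, two-sided)
z_β = 0.674 (for power = 0.75)
d = 0.72

n = 2 · ((3.291 + 0.674) / 0.72)²
n = 2 · (5.507)²
n ≈ 60.65
Round up to the next whole number: n = 61 per group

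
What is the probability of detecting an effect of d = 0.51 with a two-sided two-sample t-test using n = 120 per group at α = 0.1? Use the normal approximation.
Power ≈ 0.99

Power calculation (two-sample t-test, normal approximation):
z_β = d · √(n/2) - z_{α/2}
z_β = 0.51 · √(120/2) - 1.645
z_β = 0.51 · 7.746 - 1.645
z_β = 2.306

Power = Φ(z_β) = Φ(2.306) ≈ 0.989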